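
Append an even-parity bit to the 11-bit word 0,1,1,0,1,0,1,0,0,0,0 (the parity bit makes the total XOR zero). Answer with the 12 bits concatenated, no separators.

XOR of the 11 data bits: 0⊕1⊕1⊕0⊕1⊕0⊕1⊕0⊕0⊕0⊕0 = 0
Parity bit = 0 (so all 12 bits XOR to 0).

011010100000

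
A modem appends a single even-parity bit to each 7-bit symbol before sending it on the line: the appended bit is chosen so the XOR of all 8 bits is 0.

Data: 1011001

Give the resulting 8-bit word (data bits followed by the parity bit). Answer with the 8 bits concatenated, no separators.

10110010

XOR of the 7 data bits: 1⊕0⊕1⊕1⊕0⊕0⊕1 = 0
Parity bit = 0 (so all 8 bits XOR to 0).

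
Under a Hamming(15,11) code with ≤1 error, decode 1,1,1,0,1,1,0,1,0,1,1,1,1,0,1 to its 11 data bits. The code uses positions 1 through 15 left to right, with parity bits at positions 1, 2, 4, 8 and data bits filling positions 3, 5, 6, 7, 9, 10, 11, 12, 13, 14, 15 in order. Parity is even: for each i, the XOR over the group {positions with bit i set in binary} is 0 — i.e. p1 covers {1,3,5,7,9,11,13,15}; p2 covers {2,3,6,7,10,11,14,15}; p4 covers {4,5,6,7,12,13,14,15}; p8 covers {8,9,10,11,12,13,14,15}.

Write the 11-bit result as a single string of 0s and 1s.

s1 (pos 1,3,5,7,9,11,13,15): 1⊕1⊕1⊕0⊕0⊕1⊕1⊕1 = 0
s2 (pos 2,3,6,7,10,11,14,15): 1⊕1⊕1⊕0⊕1⊕1⊕0⊕1 = 0
s4 (pos 4,5,6,7,12,13,14,15): 0⊕1⊕1⊕0⊕1⊕1⊕0⊕1 = 1
s8 (pos 8,9,10,11,12,13,14,15): 1⊕0⊕1⊕1⊕1⊕1⊕0⊕1 = 0
Syndrome s8…s1 = 0100 → error at position 4.
Flip position 4: 111011010111101 → 111111010111101
Read data bits from positions 3,5,6,7,9,10,11,12,13,14,15: 11100111101

11100111101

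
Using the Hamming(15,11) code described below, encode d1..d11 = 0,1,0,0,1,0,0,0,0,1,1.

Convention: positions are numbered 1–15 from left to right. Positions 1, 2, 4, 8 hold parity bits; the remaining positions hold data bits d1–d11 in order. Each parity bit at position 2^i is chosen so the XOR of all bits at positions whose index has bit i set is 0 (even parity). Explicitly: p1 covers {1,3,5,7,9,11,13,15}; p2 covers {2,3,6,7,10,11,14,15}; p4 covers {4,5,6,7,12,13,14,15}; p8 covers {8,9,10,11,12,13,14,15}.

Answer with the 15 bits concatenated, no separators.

100110011000011

Place data at non-parity positions: p1 p2 0 p4 1 0 0 p8 1 0 0 0 0 1 1
p1 (pos 1,3,5,7,9,11,13,15): XOR of data positions = 0⊕1⊕0⊕1⊕0⊕0⊕1 = 1
p2 (pos 2,3,6,7,10,11,14,15): XOR of data positions = 0⊕0⊕0⊕0⊕0⊕1⊕1 = 0
p4 (pos 4,5,6,7,12,13,14,15): XOR of data positions = 1⊕0⊕0⊕0⊕0⊕1⊕1 = 1
p8 (pos 8,9,10,11,12,13,14,15): XOR of data positions = 1⊕0⊕0⊕0⊕0⊕1⊕1 = 1
Codeword: 100110011000011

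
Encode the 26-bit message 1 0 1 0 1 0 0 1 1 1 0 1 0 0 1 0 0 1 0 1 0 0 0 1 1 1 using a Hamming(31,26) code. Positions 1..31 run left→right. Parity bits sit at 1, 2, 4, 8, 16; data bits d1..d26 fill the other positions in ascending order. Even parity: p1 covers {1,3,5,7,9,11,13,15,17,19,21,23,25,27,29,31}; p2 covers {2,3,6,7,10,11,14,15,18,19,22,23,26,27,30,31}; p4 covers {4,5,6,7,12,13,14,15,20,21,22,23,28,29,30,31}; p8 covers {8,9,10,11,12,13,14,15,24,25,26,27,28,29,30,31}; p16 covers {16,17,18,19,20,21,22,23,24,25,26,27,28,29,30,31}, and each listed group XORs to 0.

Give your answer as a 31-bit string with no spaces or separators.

0011010010011101100100101000111

Place data at non-parity positions: p1 p2 1 p4 0 1 0 p8 1 0 0 1 1 1 0 p16 1 0 0 1 0 0 1 0 1 0 0 0 1 1 1
p1 (pos 1,3,5,7,9,11,13,15,17,19,21,23,25,27,29,31): XOR of data positions = 1⊕0⊕0⊕1⊕0⊕1⊕0⊕1⊕0⊕0⊕1⊕1⊕0⊕1⊕1 = 0
p2 (pos 2,3,6,7,10,11,14,15,18,19,22,23,26,27,30,31): XOR of data positions = 1⊕1⊕0⊕0⊕0⊕1⊕0⊕0⊕0⊕0⊕1⊕0⊕0⊕1⊕1 = 0
p4 (pos 4,5,6,7,12,13,14,15,20,21,22,23,28,29,30,31): XOR of data positions = 0⊕1⊕0⊕1⊕1⊕1⊕0⊕1⊕0⊕0⊕1⊕0⊕1⊕1⊕1 = 1
p8 (pos 8,9,10,11,12,13,14,15,24,25,26,27,28,29,30,31): XOR of data positions = 1⊕0⊕0⊕1⊕1⊕1⊕0⊕0⊕1⊕0⊕0⊕0⊕1⊕1⊕1 = 0
p16 (pos 16,17,18,19,20,21,22,23,24,25,26,27,28,29,30,31): XOR of data positions = 1⊕0⊕0⊕1⊕0⊕0⊕1⊕0⊕1⊕0⊕0⊕0⊕1⊕1⊕1 = 1
Codeword: 0011010010011101100100101000111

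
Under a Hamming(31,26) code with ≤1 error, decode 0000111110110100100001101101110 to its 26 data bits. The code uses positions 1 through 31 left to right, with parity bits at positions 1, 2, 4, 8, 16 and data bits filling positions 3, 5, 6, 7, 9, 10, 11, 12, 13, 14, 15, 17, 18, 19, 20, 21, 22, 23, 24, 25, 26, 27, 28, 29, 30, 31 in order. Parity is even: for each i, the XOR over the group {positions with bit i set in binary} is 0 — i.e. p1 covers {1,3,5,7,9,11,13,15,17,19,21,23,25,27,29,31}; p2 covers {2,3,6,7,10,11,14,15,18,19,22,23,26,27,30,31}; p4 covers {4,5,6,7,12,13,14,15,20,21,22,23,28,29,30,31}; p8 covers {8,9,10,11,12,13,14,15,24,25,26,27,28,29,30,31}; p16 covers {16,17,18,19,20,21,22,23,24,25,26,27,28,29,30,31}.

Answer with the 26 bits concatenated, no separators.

s1 (pos 1,3,5,7,9,11,13,15,17,19,21,23,25,27,29,31): 0⊕0⊕1⊕1⊕1⊕1⊕0⊕0⊕1⊕0⊕0⊕1⊕1⊕0⊕1⊕0 = 0
s2 (pos 2,3,6,7,10,11,14,15,18,19,22,23,26,27,30,31): 0⊕0⊕1⊕1⊕0⊕1⊕1⊕0⊕0⊕0⊕1⊕1⊕1⊕0⊕1⊕0 = 0
s4 (pos 4,5,6,7,12,13,14,15,20,21,22,23,28,29,30,31): 0⊕1⊕1⊕1⊕1⊕0⊕1⊕0⊕0⊕0⊕1⊕1⊕1⊕1⊕1⊕0 = 0
s8 (pos 8,9,10,11,12,13,14,15,24,25,26,27,28,29,30,31): 1⊕1⊕0⊕1⊕1⊕0⊕1⊕0⊕0⊕1⊕1⊕0⊕1⊕1⊕1⊕0 = 0
s16 (pos 16,17,18,19,20,21,22,23,24,25,26,27,28,29,30,31): 0⊕1⊕0⊕0⊕0⊕0⊕1⊕1⊕0⊕1⊕1⊕0⊕1⊕1⊕1⊕0 = 0
Syndrome s16…s1 = 00000 → no error.
Read data bits from positions 3,5,6,7,9,10,11,12,13,14,15,17,18,19,20,21,22,23,24,25,26,27,28,29,30,31: 01111011010100001101101110

01111011010100001101101110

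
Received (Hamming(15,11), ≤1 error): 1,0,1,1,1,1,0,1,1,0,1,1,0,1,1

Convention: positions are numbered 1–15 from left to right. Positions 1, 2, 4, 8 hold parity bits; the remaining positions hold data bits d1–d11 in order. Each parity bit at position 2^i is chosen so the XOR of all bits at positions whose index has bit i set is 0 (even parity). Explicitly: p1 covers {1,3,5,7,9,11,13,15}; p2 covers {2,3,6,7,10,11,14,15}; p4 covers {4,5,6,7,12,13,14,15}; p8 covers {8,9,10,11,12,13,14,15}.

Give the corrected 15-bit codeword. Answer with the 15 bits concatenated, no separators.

s1 (pos 1,3,5,7,9,11,13,15): 1⊕1⊕1⊕0⊕1⊕1⊕0⊕1 = 0
s2 (pos 2,3,6,7,10,11,14,15): 0⊕1⊕1⊕0⊕0⊕1⊕1⊕1 = 1
s4 (pos 4,5,6,7,12,13,14,15): 1⊕1⊕1⊕0⊕1⊕0⊕1⊕1 = 0
s8 (pos 8,9,10,11,12,13,14,15): 1⊕1⊕0⊕1⊕1⊕0⊕1⊕1 = 0
Syndrome s8…s1 = 0010 → error at position 2.
Flip position 2: 101111011011011 → 111111011011011

111111011011011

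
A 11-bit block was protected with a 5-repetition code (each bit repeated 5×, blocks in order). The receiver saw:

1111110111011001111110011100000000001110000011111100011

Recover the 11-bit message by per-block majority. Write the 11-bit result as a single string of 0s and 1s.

11011001010

Block 1 (11111): 5 ones → 1
Block 2 (10111): 4 ones → 1
Block 3 (01100): 2 ones → 0
Block 4 (11111): 5 ones → 1
Block 5 (10011): 3 ones → 1
Block 6 (10000): 1 one → 0
Block 7 (00000): 0 ones → 0
Block 8 (01110): 3 ones → 1
Block 9 (00001): 1 one → 0
Block 10 (11111): 5 ones → 1
Block 11 (00011): 2 ones → 0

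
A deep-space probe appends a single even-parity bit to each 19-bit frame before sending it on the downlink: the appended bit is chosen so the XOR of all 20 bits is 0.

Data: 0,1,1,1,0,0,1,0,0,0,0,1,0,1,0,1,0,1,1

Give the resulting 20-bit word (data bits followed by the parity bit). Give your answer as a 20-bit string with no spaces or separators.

XOR of the 19 data bits: 0⊕1⊕1⊕1⊕0⊕0⊕1⊕0⊕0⊕0⊕0⊕1⊕0⊕1⊕0⊕1⊕0⊕1⊕1 = 1
Parity bit = 1 (so all 20 bits XOR to 0).

01110010000101010111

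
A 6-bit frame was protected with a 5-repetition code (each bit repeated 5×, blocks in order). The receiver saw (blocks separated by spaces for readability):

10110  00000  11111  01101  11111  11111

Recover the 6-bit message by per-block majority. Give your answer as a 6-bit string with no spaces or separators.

Block 1 (10110): 3 ones → 1
Block 2 (00000): 0 ones → 0
Block 3 (11111): 5 ones → 1
Block 4 (01101): 3 ones → 1
Block 5 (11111): 5 ones → 1
Block 6 (11111): 5 ones → 1

101111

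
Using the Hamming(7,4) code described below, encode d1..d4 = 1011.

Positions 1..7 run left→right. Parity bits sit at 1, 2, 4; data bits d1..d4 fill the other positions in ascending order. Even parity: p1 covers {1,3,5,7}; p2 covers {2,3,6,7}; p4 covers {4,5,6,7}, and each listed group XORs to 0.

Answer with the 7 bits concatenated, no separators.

0110011

Place data at non-parity positions: p1 p2 1 p4 0 1 1
p1 (pos 1,3,5,7): XOR of data positions = 1⊕0⊕1 = 0
p2 (pos 2,3,6,7): XOR of data positions = 1⊕1⊕1 = 1
p4 (pos 4,5,6,7): XOR of data positions = 0⊕1⊕1 = 0
Codeword: 0110011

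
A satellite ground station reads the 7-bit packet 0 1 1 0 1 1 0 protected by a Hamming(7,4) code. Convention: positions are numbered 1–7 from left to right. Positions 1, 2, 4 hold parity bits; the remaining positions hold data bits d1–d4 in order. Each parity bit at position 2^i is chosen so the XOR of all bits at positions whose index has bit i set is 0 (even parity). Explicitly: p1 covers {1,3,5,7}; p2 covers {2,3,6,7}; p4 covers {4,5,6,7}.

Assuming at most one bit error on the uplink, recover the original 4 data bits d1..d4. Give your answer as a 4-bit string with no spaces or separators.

s1 (pos 1,3,5,7): 0⊕1⊕1⊕0 = 0
s2 (pos 2,3,6,7): 1⊕1⊕1⊕0 = 1
s4 (pos 4,5,6,7): 0⊕1⊕1⊕0 = 0
Syndrome s4…s1 = 010 → error at position 2.
Flip position 2: 0110110 → 0010110
Read data bits from positions 3,5,6,7: 1110

1110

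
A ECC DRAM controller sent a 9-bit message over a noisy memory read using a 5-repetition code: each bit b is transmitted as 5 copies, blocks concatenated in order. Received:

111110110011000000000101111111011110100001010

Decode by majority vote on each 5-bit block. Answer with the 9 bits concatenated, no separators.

100011100

Block 1 (11111): 5 ones → 1
Block 2 (01100): 2 ones → 0
Block 3 (11000): 2 ones → 0
Block 4 (00000): 0 ones → 0
Block 5 (01011): 3 ones → 1
Block 6 (11111): 5 ones → 1
Block 7 (01111): 4 ones → 1
Block 8 (01000): 1 one → 0
Block 9 (01010): 2 ones → 0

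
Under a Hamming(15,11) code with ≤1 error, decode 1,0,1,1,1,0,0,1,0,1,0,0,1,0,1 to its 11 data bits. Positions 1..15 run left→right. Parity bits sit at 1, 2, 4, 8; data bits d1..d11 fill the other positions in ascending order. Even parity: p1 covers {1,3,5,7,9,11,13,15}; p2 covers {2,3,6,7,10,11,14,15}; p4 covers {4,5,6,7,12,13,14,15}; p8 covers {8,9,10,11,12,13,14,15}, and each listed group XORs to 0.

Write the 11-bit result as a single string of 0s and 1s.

s1 (pos 1,3,5,7,9,11,13,15): 1⊕1⊕1⊕0⊕0⊕0⊕1⊕1 = 1
s2 (pos 2,3,6,7,10,11,14,15): 0⊕1⊕0⊕0⊕1⊕0⊕0⊕1 = 1
s4 (pos 4,5,6,7,12,13,14,15): 1⊕1⊕0⊕0⊕0⊕1⊕0⊕1 = 0
s8 (pos 8,9,10,11,12,13,14,15): 1⊕0⊕1⊕0⊕0⊕1⊕0⊕1 = 0
Syndrome s8…s1 = 0011 → error at position 3.
Flip position 3: 101110010100101 → 100110010100101
Read data bits from positions 3,5,6,7,9,10,11,12,13,14,15: 01000100101

01000100101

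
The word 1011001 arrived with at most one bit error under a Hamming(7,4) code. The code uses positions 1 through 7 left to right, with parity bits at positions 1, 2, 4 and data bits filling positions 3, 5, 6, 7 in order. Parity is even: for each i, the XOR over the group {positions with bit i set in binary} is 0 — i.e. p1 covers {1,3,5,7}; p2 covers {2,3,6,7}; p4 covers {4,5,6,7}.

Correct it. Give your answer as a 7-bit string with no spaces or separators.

0011001

s1 (pos 1,3,5,7): 1⊕1⊕0⊕1 = 1
s2 (pos 2,3,6,7): 0⊕1⊕0⊕1 = 0
s4 (pos 4,5,6,7): 1⊕0⊕0⊕1 = 0
Syndrome s4…s1 = 001 → error at position 1.
Flip position 1: 1011001 → 0011001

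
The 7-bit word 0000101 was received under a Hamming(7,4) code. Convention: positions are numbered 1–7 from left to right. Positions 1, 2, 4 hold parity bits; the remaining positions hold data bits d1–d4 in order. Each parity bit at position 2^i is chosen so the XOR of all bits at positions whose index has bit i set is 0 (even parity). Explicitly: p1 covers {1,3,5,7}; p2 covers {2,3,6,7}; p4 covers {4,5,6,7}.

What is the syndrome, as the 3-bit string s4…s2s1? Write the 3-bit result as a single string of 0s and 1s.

010

s1 (pos 1,3,5,7): 0⊕0⊕1⊕1 = 0
s2 (pos 2,3,6,7): 0⊕0⊕0⊕1 = 1
s4 (pos 4,5,6,7): 0⊕1⊕0⊕1 = 0
Syndrome s4…s1 = 010 → error at position 2.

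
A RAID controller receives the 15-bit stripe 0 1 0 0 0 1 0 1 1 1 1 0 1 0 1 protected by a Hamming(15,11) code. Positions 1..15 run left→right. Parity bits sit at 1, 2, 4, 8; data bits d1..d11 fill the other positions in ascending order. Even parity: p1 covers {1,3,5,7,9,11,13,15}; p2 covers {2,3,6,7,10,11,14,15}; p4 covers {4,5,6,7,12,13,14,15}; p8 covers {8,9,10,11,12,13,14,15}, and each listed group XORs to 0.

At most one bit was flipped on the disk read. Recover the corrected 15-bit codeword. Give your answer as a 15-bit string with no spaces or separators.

s1 (pos 1,3,5,7,9,11,13,15): 0⊕0⊕0⊕0⊕1⊕1⊕1⊕1 = 0
s2 (pos 2,3,6,7,10,11,14,15): 1⊕0⊕1⊕0⊕1⊕1⊕0⊕1 = 1
s4 (pos 4,5,6,7,12,13,14,15): 0⊕0⊕1⊕0⊕0⊕1⊕0⊕1 = 1
s8 (pos 8,9,10,11,12,13,14,15): 1⊕1⊕1⊕1⊕0⊕1⊕0⊕1 = 0
Syndrome s8…s1 = 0110 → error at position 6.
Flip position 6: 010001011110101 → 010000011110101

010000011110101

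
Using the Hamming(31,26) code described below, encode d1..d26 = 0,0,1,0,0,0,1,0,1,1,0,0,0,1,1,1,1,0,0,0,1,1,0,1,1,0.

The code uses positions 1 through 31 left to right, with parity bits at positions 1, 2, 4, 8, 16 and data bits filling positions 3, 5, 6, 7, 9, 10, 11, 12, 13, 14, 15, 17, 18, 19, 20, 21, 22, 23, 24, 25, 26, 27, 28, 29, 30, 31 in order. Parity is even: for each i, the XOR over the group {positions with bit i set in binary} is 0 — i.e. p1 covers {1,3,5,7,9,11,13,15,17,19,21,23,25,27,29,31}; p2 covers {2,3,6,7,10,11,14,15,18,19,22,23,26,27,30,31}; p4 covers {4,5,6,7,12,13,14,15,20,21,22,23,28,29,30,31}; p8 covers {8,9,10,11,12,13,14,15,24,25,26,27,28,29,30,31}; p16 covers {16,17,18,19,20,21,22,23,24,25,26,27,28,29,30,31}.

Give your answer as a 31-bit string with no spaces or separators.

Place data at non-parity positions: p1 p2 0 p4 0 1 0 p8 0 0 1 0 1 1 0 p16 0 0 1 1 1 1 0 0 0 1 1 0 1 1 0
p1 (pos 1,3,5,7,9,11,13,15,17,19,21,23,25,27,29,31): XOR of data positions = 0⊕0⊕0⊕0⊕1⊕1⊕0⊕0⊕1⊕1⊕0⊕0⊕1⊕1⊕0 = 0
p2 (pos 2,3,6,7,10,11,14,15,18,19,22,23,26,27,30,31): XOR of data positions = 0⊕1⊕0⊕0⊕1⊕1⊕0⊕0⊕1⊕1⊕0⊕1⊕1⊕1⊕0 = 0
p4 (pos 4,5,6,7,12,13,14,15,20,21,22,23,28,29,30,31): XOR of data positions = 0⊕1⊕0⊕0⊕1⊕1⊕0⊕1⊕1⊕1⊕0⊕0⊕1⊕1⊕0 = 0
p8 (pos 8,9,10,11,12,13,14,15,24,25,26,27,28,29,30,31): XOR of data positions = 0⊕0⊕1⊕0⊕1⊕1⊕0⊕0⊕0⊕1⊕1⊕0⊕1⊕1⊕0 = 1
p16 (pos 16,17,18,19,20,21,22,23,24,25,26,27,28,29,30,31): XOR of data positions = 0⊕0⊕1⊕1⊕1⊕1⊕0⊕0⊕0⊕1⊕1⊕0⊕1⊕1⊕0 = 0
Codeword: 0000010100101100001111000110110

0000010100101100001111000110110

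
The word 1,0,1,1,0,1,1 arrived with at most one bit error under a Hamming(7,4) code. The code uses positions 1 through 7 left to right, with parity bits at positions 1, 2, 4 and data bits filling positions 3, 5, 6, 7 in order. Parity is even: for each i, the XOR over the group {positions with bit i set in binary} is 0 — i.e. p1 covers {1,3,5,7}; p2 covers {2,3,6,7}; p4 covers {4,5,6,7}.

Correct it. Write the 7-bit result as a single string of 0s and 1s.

s1 (pos 1,3,5,7): 1⊕1⊕0⊕1 = 1
s2 (pos 2,3,6,7): 0⊕1⊕1⊕1 = 1
s4 (pos 4,5,6,7): 1⊕0⊕1⊕1 = 1
Syndrome s4…s1 = 111 → error at position 7.
Flip position 7: 1011011 → 1011010

1011010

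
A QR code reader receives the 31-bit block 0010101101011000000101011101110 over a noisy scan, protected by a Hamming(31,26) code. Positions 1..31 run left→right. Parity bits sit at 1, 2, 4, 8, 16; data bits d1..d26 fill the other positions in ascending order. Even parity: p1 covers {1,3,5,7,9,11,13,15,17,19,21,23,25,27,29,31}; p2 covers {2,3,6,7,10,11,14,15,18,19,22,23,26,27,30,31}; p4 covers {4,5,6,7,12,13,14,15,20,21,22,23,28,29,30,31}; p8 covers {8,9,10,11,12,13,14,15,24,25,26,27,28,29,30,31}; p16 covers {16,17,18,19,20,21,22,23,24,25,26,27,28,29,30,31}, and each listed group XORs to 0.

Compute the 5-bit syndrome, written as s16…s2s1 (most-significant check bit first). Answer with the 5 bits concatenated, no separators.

00100

s1 (pos 1,3,5,7,9,11,13,15,17,19,21,23,25,27,29,31): 0⊕1⊕1⊕1⊕0⊕0⊕1⊕0⊕0⊕0⊕0⊕0⊕1⊕0⊕1⊕0 = 0
s2 (pos 2,3,6,7,10,11,14,15,18,19,22,23,26,27,30,31): 0⊕1⊕0⊕1⊕1⊕0⊕0⊕0⊕0⊕0⊕1⊕0⊕1⊕0⊕1⊕0 = 0
s4 (pos 4,5,6,7,12,13,14,15,20,21,22,23,28,29,30,31): 0⊕1⊕0⊕1⊕1⊕1⊕0⊕0⊕1⊕0⊕1⊕0⊕1⊕1⊕1⊕0 = 1
s8 (pos 8,9,10,11,12,13,14,15,24,25,26,27,28,29,30,31): 1⊕0⊕1⊕0⊕1⊕1⊕0⊕0⊕1⊕1⊕1⊕0⊕1⊕1⊕1⊕0 = 0
s16 (pos 16,17,18,19,20,21,22,23,24,25,26,27,28,29,30,31): 0⊕0⊕0⊕0⊕1⊕0⊕1⊕0⊕1⊕1⊕1⊕0⊕1⊕1⊕1⊕0 = 0
Syndrome s16…s1 = 00100 → error at position 4.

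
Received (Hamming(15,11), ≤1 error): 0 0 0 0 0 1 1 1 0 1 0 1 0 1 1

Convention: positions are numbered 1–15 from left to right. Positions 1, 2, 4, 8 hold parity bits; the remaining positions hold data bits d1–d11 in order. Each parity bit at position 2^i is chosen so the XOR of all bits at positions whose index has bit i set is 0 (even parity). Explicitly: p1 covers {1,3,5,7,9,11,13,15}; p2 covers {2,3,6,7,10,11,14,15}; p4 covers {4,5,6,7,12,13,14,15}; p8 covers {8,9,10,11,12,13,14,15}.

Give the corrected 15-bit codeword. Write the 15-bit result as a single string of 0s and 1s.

000001110101001

s1 (pos 1,3,5,7,9,11,13,15): 0⊕0⊕0⊕1⊕0⊕0⊕0⊕1 = 0
s2 (pos 2,3,6,7,10,11,14,15): 0⊕0⊕1⊕1⊕1⊕0⊕1⊕1 = 1
s4 (pos 4,5,6,7,12,13,14,15): 0⊕0⊕1⊕1⊕1⊕0⊕1⊕1 = 1
s8 (pos 8,9,10,11,12,13,14,15): 1⊕0⊕1⊕0⊕1⊕0⊕1⊕1 = 1
Syndrome s8…s1 = 1110 → error at position 14.
Flip position 14: 000001110101011 → 000001110101001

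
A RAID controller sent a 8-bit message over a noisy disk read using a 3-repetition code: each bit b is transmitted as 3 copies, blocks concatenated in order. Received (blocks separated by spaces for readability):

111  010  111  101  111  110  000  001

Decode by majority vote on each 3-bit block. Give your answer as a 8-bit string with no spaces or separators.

Block 1 (111): 3 ones → 1
Block 2 (010): 1 one → 0
Block 3 (111): 3 ones → 1
Block 4 (101): 2 ones → 1
Block 5 (111): 3 ones → 1
Block 6 (110): 2 ones → 1
Block 7 (000): 0 ones → 0
Block 8 (001): 1 one → 0

10111100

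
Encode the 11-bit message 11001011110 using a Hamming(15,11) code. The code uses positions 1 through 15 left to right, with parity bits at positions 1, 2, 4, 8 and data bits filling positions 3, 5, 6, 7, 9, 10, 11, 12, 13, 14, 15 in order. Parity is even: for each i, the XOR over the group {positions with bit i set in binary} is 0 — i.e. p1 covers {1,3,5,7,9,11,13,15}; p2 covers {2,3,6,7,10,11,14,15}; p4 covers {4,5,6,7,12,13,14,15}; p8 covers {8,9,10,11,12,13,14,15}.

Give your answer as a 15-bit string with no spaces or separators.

Place data at non-parity positions: p1 p2 1 p4 1 0 0 p8 1 0 1 1 1 1 0
p1 (pos 1,3,5,7,9,11,13,15): XOR of data positions = 1⊕1⊕0⊕1⊕1⊕1⊕0 = 1
p2 (pos 2,3,6,7,10,11,14,15): XOR of data positions = 1⊕0⊕0⊕0⊕1⊕1⊕0 = 1
p4 (pos 4,5,6,7,12,13,14,15): XOR of data positions = 1⊕0⊕0⊕1⊕1⊕1⊕0 = 0
p8 (pos 8,9,10,11,12,13,14,15): XOR of data positions = 1⊕0⊕1⊕1⊕1⊕1⊕0 = 1
Codeword: 111010011011110

111010011011110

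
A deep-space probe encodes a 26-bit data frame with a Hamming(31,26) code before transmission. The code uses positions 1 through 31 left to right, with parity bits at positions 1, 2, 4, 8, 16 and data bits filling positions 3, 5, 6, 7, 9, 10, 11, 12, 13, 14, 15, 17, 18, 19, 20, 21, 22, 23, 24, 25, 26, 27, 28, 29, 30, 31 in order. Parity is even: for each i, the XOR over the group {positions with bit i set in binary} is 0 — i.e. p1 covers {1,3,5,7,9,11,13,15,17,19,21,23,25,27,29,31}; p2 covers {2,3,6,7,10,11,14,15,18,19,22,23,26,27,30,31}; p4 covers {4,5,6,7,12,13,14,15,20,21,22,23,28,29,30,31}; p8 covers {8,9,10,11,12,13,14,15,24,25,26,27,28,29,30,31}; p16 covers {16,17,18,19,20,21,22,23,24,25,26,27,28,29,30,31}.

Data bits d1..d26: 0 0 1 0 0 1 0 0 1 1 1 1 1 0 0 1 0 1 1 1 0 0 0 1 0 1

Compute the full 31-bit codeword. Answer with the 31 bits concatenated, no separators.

Place data at non-parity positions: p1 p2 0 p4 0 1 0 p8 0 1 0 0 1 1 1 p16 1 1 0 0 1 0 1 1 1 0 0 0 1 0 1
p1 (pos 1,3,5,7,9,11,13,15,17,19,21,23,25,27,29,31): XOR of data positions = 0⊕0⊕0⊕0⊕0⊕1⊕1⊕1⊕0⊕1⊕1⊕1⊕0⊕1⊕1 = 0
p2 (pos 2,3,6,7,10,11,14,15,18,19,22,23,26,27,30,31): XOR of data positions = 0⊕1⊕0⊕1⊕0⊕1⊕1⊕1⊕0⊕0⊕1⊕0⊕0⊕0⊕1 = 1
p4 (pos 4,5,6,7,12,13,14,15,20,21,22,23,28,29,30,31): XOR of data positions = 0⊕1⊕0⊕0⊕1⊕1⊕1⊕0⊕1⊕0⊕1⊕0⊕1⊕0⊕1 = 0
p8 (pos 8,9,10,11,12,13,14,15,24,25,26,27,28,29,30,31): XOR of data positions = 0⊕1⊕0⊕0⊕1⊕1⊕1⊕1⊕1⊕0⊕0⊕0⊕1⊕0⊕1 = 0
p16 (pos 16,17,18,19,20,21,22,23,24,25,26,27,28,29,30,31): XOR of data positions = 1⊕1⊕0⊕0⊕1⊕0⊕1⊕1⊕1⊕0⊕0⊕0⊕1⊕0⊕1 = 0
Codeword: 0100010001001110110010111000101

0100010001001110110010111000101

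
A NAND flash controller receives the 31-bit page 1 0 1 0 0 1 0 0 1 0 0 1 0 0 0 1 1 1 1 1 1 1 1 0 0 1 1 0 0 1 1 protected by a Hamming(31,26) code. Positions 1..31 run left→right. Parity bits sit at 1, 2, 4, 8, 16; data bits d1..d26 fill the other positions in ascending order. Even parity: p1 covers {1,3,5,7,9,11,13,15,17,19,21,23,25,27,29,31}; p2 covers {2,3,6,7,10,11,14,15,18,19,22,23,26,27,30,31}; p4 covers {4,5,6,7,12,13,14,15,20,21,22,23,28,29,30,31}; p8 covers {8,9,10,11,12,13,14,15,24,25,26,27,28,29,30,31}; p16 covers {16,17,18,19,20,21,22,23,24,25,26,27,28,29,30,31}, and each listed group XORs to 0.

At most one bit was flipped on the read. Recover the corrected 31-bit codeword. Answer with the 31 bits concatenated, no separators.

s1 (pos 1,3,5,7,9,11,13,15,17,19,21,23,25,27,29,31): 1⊕1⊕0⊕0⊕1⊕0⊕0⊕0⊕1⊕1⊕1⊕1⊕0⊕1⊕0⊕1 = 1
s2 (pos 2,3,6,7,10,11,14,15,18,19,22,23,26,27,30,31): 0⊕1⊕1⊕0⊕0⊕0⊕0⊕0⊕1⊕1⊕1⊕1⊕1⊕1⊕1⊕1 = 0
s4 (pos 4,5,6,7,12,13,14,15,20,21,22,23,28,29,30,31): 0⊕0⊕1⊕0⊕1⊕0⊕0⊕0⊕1⊕1⊕1⊕1⊕0⊕0⊕1⊕1 = 0
s8 (pos 8,9,10,11,12,13,14,15,24,25,26,27,28,29,30,31): 0⊕1⊕0⊕0⊕1⊕0⊕0⊕0⊕0⊕0⊕1⊕1⊕0⊕0⊕1⊕1 = 0
s16 (pos 16,17,18,19,20,21,22,23,24,25,26,27,28,29,30,31): 1⊕1⊕1⊕1⊕1⊕1⊕1⊕1⊕0⊕0⊕1⊕1⊕0⊕0⊕1⊕1 = 0
Syndrome s16…s1 = 00001 → error at position 1.
Flip position 1: 1010010010010001111111100110011 → 0010010010010001111111100110011

0010010010010001111111100110011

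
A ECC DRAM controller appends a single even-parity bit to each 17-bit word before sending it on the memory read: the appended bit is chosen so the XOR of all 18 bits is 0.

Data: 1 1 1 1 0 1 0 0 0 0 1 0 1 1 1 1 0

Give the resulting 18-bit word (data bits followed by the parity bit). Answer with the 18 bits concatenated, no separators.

111101000010111100

XOR of the 17 data bits: 1⊕1⊕1⊕1⊕0⊕1⊕0⊕0⊕0⊕0⊕1⊕0⊕1⊕1⊕1⊕1⊕0 = 0
Parity bit = 0 (so all 18 bits XOR to 0).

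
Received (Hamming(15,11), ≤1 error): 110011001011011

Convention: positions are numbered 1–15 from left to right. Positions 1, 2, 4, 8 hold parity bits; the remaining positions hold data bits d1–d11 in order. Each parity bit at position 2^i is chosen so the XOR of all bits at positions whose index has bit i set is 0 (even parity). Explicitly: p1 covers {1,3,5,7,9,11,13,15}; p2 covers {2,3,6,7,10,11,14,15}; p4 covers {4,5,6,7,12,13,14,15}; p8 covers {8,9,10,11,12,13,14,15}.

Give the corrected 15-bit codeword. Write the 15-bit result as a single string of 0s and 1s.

s1 (pos 1,3,5,7,9,11,13,15): 1⊕0⊕1⊕0⊕1⊕1⊕0⊕1 = 1
s2 (pos 2,3,6,7,10,11,14,15): 1⊕0⊕1⊕0⊕0⊕1⊕1⊕1 = 1
s4 (pos 4,5,6,7,12,13,14,15): 0⊕1⊕1⊕0⊕1⊕0⊕1⊕1 = 1
s8 (pos 8,9,10,11,12,13,14,15): 0⊕1⊕0⊕1⊕1⊕0⊕1⊕1 = 1
Syndrome s8…s1 = 1111 → error at position 15.
Flip position 15: 110011001011011 → 110011001011010

110011001011010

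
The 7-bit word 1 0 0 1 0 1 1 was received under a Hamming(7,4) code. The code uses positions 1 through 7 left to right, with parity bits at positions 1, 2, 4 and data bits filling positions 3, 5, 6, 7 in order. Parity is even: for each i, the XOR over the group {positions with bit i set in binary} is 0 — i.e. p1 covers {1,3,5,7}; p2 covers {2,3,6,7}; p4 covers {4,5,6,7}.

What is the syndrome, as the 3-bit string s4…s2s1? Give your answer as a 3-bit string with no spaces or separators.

s1 (pos 1,3,5,7): 1⊕0⊕0⊕1 = 0
s2 (pos 2,3,6,7): 0⊕0⊕1⊕1 = 0
s4 (pos 4,5,6,7): 1⊕0⊕1⊕1 = 1
Syndrome s4…s1 = 100 → error at position 4.

100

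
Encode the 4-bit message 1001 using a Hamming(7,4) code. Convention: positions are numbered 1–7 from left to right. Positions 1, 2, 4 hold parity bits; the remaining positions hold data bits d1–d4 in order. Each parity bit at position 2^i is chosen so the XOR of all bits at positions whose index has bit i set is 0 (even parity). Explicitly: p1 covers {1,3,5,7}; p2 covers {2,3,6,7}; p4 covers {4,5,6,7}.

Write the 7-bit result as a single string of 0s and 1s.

Place data at non-parity positions: p1 p2 1 p4 0 0 1
p1 (pos 1,3,5,7): XOR of data positions = 1⊕0⊕1 = 0
p2 (pos 2,3,6,7): XOR of data positions = 1⊕0⊕1 = 0
p4 (pos 4,5,6,7): XOR of data positions = 0⊕0⊕1 = 1
Codeword: 0011001

0011001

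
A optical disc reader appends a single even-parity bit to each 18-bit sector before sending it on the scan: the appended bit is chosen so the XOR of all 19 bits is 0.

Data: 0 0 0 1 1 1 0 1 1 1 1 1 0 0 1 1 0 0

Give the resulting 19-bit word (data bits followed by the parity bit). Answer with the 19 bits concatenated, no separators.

XOR of the 18 data bits: 0⊕0⊕0⊕1⊕1⊕1⊕0⊕1⊕1⊕1⊕1⊕1⊕0⊕0⊕1⊕1⊕0⊕0 = 0
Parity bit = 0 (so all 19 bits XOR to 0).

0001110111110011000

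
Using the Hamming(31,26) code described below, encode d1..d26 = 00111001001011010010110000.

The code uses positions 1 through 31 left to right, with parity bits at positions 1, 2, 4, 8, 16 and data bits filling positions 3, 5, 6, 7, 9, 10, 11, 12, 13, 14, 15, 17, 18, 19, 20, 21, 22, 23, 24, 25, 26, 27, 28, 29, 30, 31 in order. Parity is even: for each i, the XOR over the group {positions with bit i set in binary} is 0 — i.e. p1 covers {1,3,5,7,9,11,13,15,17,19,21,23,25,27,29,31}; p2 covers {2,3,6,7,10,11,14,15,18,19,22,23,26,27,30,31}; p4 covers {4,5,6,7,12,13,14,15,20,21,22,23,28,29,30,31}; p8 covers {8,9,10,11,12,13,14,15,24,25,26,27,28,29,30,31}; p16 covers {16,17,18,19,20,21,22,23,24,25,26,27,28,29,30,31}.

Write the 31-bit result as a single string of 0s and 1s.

Place data at non-parity positions: p1 p2 0 p4 0 1 1 p8 1 0 0 1 0 0 1 p16 0 1 1 0 1 0 0 1 0 1 1 0 0 0 0
p1 (pos 1,3,5,7,9,11,13,15,17,19,21,23,25,27,29,31): XOR of data positions = 0⊕0⊕1⊕1⊕0⊕0⊕1⊕0⊕1⊕1⊕0⊕0⊕1⊕0⊕0 = 0
p2 (pos 2,3,6,7,10,11,14,15,18,19,22,23,26,27,30,31): XOR of data positions = 0⊕1⊕1⊕0⊕0⊕0⊕1⊕1⊕1⊕0⊕0⊕1⊕1⊕0⊕0 = 1
p4 (pos 4,5,6,7,12,13,14,15,20,21,22,23,28,29,30,31): XOR of data positions = 0⊕1⊕1⊕1⊕0⊕0⊕1⊕0⊕1⊕0⊕0⊕0⊕0⊕0⊕0 = 1
p8 (pos 8,9,10,11,12,13,14,15,24,25,26,27,28,29,30,31): XOR of data positions = 1⊕0⊕0⊕1⊕0⊕0⊕1⊕1⊕0⊕1⊕1⊕0⊕0⊕0⊕0 = 0
p16 (pos 16,17,18,19,20,21,22,23,24,25,26,27,28,29,30,31): XOR of data positions = 0⊕1⊕1⊕0⊕1⊕0⊕0⊕1⊕0⊕1⊕1⊕0⊕0⊕0⊕0 = 0
Codeword: 0101011010010010011010010110000

0101011010010010011010010110000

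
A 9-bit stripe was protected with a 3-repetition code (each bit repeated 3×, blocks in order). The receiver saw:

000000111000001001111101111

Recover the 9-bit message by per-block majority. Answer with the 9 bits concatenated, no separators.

Block 1 (000): 0 ones → 0
Block 2 (000): 0 ones → 0
Block 3 (111): 3 ones → 1
Block 4 (000): 0 ones → 0
Block 5 (001): 1 one → 0
Block 6 (001): 1 one → 0
Block 7 (111): 3 ones → 1
Block 8 (101): 2 ones → 1
Block 9 (111): 3 ones → 1

001000111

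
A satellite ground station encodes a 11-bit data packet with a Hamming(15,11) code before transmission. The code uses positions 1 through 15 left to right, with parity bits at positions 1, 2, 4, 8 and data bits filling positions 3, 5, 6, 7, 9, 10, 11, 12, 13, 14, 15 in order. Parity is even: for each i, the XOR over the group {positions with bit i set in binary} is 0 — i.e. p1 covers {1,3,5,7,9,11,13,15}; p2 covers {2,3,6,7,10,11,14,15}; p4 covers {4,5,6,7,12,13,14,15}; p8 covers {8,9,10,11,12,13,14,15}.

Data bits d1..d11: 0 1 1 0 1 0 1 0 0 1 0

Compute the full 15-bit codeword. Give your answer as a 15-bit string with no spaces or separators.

Place data at non-parity positions: p1 p2 0 p4 1 1 0 p8 1 0 1 0 0 1 0
p1 (pos 1,3,5,7,9,11,13,15): XOR of data positions = 0⊕1⊕0⊕1⊕1⊕0⊕0 = 1
p2 (pos 2,3,6,7,10,11,14,15): XOR of data positions = 0⊕1⊕0⊕0⊕1⊕1⊕0 = 1
p4 (pos 4,5,6,7,12,13,14,15): XOR of data positions = 1⊕1⊕0⊕0⊕0⊕1⊕0 = 1
p8 (pos 8,9,10,11,12,13,14,15): XOR of data positions = 1⊕0⊕1⊕0⊕0⊕1⊕0 = 1
Codeword: 110111011010010

110111011010010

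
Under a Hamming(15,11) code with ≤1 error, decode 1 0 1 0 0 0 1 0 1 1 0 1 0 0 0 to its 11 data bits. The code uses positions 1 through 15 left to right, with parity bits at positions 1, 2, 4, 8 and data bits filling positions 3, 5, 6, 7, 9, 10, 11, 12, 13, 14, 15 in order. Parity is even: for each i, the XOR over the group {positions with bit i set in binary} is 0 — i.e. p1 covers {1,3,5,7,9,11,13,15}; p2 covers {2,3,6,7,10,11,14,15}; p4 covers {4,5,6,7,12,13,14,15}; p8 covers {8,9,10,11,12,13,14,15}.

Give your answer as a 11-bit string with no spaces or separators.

10011001000

s1 (pos 1,3,5,7,9,11,13,15): 1⊕1⊕0⊕1⊕1⊕0⊕0⊕0 = 0
s2 (pos 2,3,6,7,10,11,14,15): 0⊕1⊕0⊕1⊕1⊕0⊕0⊕0 = 1
s4 (pos 4,5,6,7,12,13,14,15): 0⊕0⊕0⊕1⊕1⊕0⊕0⊕0 = 0
s8 (pos 8,9,10,11,12,13,14,15): 0⊕1⊕1⊕0⊕1⊕0⊕0⊕0 = 1
Syndrome s8…s1 = 1010 → error at position 10.
Flip position 10: 101000101101000 → 101000101001000
Read data bits from positions 3,5,6,7,9,10,11,12,13,14,15: 10011001000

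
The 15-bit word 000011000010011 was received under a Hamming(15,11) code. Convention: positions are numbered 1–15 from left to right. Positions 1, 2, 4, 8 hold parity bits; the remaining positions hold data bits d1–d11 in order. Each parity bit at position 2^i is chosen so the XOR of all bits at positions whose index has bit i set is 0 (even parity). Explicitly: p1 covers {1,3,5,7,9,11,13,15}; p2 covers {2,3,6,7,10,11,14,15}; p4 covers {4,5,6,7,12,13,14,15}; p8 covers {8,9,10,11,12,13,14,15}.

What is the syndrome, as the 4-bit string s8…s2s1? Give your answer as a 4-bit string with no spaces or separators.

s1 (pos 1,3,5,7,9,11,13,15): 0⊕0⊕1⊕0⊕0⊕1⊕0⊕1 = 1
s2 (pos 2,3,6,7,10,11,14,15): 0⊕0⊕1⊕0⊕0⊕1⊕1⊕1 = 0
s4 (pos 4,5,6,7,12,13,14,15): 0⊕1⊕1⊕0⊕0⊕0⊕1⊕1 = 0
s8 (pos 8,9,10,11,12,13,14,15): 0⊕0⊕0⊕1⊕0⊕0⊕1⊕1 = 1
Syndrome s8…s1 = 1001 → error at position 9.

1001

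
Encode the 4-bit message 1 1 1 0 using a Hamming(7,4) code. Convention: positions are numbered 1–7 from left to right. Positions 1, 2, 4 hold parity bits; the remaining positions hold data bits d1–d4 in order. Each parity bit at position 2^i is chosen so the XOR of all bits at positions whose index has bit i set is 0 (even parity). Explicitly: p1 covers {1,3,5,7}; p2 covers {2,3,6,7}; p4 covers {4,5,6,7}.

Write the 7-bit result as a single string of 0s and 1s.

Place data at non-parity positions: p1 p2 1 p4 1 1 0
p1 (pos 1,3,5,7): XOR of data positions = 1⊕1⊕0 = 0
p2 (pos 2,3,6,7): XOR of data positions = 1⊕1⊕0 = 0
p4 (pos 4,5,6,7): XOR of data positions = 1⊕1⊕0 = 0
Codeword: 0010110

0010110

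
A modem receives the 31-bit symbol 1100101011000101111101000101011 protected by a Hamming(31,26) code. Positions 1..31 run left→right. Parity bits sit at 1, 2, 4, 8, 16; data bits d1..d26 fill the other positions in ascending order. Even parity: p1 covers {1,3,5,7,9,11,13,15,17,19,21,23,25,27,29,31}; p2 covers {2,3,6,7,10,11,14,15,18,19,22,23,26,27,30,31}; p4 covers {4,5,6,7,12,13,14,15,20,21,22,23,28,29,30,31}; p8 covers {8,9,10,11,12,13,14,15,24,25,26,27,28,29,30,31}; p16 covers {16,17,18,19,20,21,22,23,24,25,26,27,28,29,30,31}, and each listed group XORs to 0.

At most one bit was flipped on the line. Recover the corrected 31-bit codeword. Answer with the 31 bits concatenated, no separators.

1100101001000101111101000101011

s1 (pos 1,3,5,7,9,11,13,15,17,19,21,23,25,27,29,31): 1⊕0⊕1⊕1⊕1⊕0⊕0⊕0⊕1⊕1⊕0⊕0⊕0⊕0⊕0⊕1 = 1
s2 (pos 2,3,6,7,10,11,14,15,18,19,22,23,26,27,30,31): 1⊕0⊕0⊕1⊕1⊕0⊕1⊕0⊕1⊕1⊕1⊕0⊕1⊕0⊕1⊕1 = 0
s4 (pos 4,5,6,7,12,13,14,15,20,21,22,23,28,29,30,31): 0⊕1⊕0⊕1⊕0⊕0⊕1⊕0⊕1⊕0⊕1⊕0⊕1⊕0⊕1⊕1 = 0
s8 (pos 8,9,10,11,12,13,14,15,24,25,26,27,28,29,30,31): 0⊕1⊕1⊕0⊕0⊕0⊕1⊕0⊕0⊕0⊕1⊕0⊕1⊕0⊕1⊕1 = 1
s16 (pos 16,17,18,19,20,21,22,23,24,25,26,27,28,29,30,31): 1⊕1⊕1⊕1⊕1⊕0⊕1⊕0⊕0⊕0⊕1⊕0⊕1⊕0⊕1⊕1 = 0
Syndrome s16…s1 = 01001 → error at position 9.
Flip position 9: 1100101011000101111101000101011 → 1100101001000101111101000101011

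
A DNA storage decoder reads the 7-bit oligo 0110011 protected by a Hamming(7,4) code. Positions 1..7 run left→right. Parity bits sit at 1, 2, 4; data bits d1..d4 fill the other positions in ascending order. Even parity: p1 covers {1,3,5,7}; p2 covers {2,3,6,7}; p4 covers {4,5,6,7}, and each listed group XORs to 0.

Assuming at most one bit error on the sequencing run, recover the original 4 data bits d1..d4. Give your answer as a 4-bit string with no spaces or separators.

1011

s1 (pos 1,3,5,7): 0⊕1⊕0⊕1 = 0
s2 (pos 2,3,6,7): 1⊕1⊕1⊕1 = 0
s4 (pos 4,5,6,7): 0⊕0⊕1⊕1 = 0
Syndrome s4…s1 = 000 → no error.
Read data bits from positions 3,5,6,7: 1011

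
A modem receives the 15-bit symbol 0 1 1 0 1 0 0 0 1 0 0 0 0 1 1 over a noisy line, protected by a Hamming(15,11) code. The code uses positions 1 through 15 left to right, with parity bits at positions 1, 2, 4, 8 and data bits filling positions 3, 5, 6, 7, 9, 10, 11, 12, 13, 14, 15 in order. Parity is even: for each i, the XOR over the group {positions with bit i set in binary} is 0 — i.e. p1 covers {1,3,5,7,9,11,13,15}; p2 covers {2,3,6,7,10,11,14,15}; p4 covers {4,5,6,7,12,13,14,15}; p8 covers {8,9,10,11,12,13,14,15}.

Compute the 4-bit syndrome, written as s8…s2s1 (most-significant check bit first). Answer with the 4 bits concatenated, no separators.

1100

s1 (pos 1,3,5,7,9,11,13,15): 0⊕1⊕1⊕0⊕1⊕0⊕0⊕1 = 0
s2 (pos 2,3,6,7,10,11,14,15): 1⊕1⊕0⊕0⊕0⊕0⊕1⊕1 = 0
s4 (pos 4,5,6,7,12,13,14,15): 0⊕1⊕0⊕0⊕0⊕0⊕1⊕1 = 1
s8 (pos 8,9,10,11,12,13,14,15): 0⊕1⊕0⊕0⊕0⊕0⊕1⊕1 = 1
Syndrome s8…s1 = 1100 → error at position 12.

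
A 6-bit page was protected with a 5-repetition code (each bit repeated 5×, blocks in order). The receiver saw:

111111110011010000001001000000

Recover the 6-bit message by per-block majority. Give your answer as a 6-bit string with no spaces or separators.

Block 1 (11111): 5 ones → 1
Block 2 (11100): 3 ones → 1
Block 3 (11010): 3 ones → 1
Block 4 (00000): 0 ones → 0
Block 5 (10010): 2 ones → 0
Block 6 (00000): 0 ones → 0

111000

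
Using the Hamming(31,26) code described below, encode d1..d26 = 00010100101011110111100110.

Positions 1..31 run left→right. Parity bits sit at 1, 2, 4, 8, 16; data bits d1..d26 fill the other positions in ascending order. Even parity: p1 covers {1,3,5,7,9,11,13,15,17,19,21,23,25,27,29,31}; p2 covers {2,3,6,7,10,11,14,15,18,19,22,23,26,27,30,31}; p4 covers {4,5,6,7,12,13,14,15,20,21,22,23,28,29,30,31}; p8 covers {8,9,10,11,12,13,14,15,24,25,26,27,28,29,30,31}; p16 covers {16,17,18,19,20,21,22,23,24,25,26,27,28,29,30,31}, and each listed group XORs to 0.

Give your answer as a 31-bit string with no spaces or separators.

Place data at non-parity positions: p1 p2 0 p4 0 0 1 p8 0 1 0 0 1 0 1 p16 0 1 1 1 1 0 1 1 1 1 0 0 1 1 0
p1 (pos 1,3,5,7,9,11,13,15,17,19,21,23,25,27,29,31): XOR of data positions = 0⊕0⊕1⊕0⊕0⊕1⊕1⊕0⊕1⊕1⊕1⊕1⊕0⊕1⊕0 = 0
p2 (pos 2,3,6,7,10,11,14,15,18,19,22,23,26,27,30,31): XOR of data positions = 0⊕0⊕1⊕1⊕0⊕0⊕1⊕1⊕1⊕0⊕1⊕1⊕0⊕1⊕0 = 0
p4 (pos 4,5,6,7,12,13,14,15,20,21,22,23,28,29,30,31): XOR of data positions = 0⊕0⊕1⊕0⊕1⊕0⊕1⊕1⊕1⊕0⊕1⊕0⊕1⊕1⊕0 = 0
p8 (pos 8,9,10,11,12,13,14,15,24,25,26,27,28,29,30,31): XOR of data positions = 0⊕1⊕0⊕0⊕1⊕0⊕1⊕1⊕1⊕1⊕0⊕0⊕1⊕1⊕0 = 0
p16 (pos 16,17,18,19,20,21,22,23,24,25,26,27,28,29,30,31): XOR of data positions = 0⊕1⊕1⊕1⊕1⊕0⊕1⊕1⊕1⊕1⊕0⊕0⊕1⊕1⊕0 = 0
Codeword: 0000001001001010011110111100110

0000001001001010011110111100110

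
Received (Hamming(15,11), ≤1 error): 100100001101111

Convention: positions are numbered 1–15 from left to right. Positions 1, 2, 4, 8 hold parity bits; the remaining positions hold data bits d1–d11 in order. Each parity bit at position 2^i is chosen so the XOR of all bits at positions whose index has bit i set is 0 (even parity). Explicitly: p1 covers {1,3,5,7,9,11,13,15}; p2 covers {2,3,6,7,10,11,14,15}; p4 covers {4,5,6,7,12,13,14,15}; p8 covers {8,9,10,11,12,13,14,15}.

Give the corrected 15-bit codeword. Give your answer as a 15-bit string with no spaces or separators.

100101001101111

s1 (pos 1,3,5,7,9,11,13,15): 1⊕0⊕0⊕0⊕1⊕0⊕1⊕1 = 0
s2 (pos 2,3,6,7,10,11,14,15): 0⊕0⊕0⊕0⊕1⊕0⊕1⊕1 = 1
s4 (pos 4,5,6,7,12,13,14,15): 1⊕0⊕0⊕0⊕1⊕1⊕1⊕1 = 1
s8 (pos 8,9,10,11,12,13,14,15): 0⊕1⊕1⊕0⊕1⊕1⊕1⊕1 = 0
Syndrome s8…s1 = 0110 → error at position 6.
Flip position 6: 100100001101111 → 100101001101111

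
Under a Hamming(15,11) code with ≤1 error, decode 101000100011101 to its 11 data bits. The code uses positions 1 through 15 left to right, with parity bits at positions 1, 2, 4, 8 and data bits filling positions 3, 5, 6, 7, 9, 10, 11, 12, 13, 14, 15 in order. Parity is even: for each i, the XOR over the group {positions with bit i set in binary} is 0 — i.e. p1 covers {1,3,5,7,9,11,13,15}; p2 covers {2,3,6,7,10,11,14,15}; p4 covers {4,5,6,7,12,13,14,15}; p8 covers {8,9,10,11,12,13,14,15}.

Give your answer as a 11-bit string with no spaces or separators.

10010011101

s1 (pos 1,3,5,7,9,11,13,15): 1⊕1⊕0⊕1⊕0⊕1⊕1⊕1 = 0
s2 (pos 2,3,6,7,10,11,14,15): 0⊕1⊕0⊕1⊕0⊕1⊕0⊕1 = 0
s4 (pos 4,5,6,7,12,13,14,15): 0⊕0⊕0⊕1⊕1⊕1⊕0⊕1 = 0
s8 (pos 8,9,10,11,12,13,14,15): 0⊕0⊕0⊕1⊕1⊕1⊕0⊕1 = 0
Syndrome s8…s1 = 0000 → no error.
Read data bits from positions 3,5,6,7,9,10,11,12,13,14,15: 10010011101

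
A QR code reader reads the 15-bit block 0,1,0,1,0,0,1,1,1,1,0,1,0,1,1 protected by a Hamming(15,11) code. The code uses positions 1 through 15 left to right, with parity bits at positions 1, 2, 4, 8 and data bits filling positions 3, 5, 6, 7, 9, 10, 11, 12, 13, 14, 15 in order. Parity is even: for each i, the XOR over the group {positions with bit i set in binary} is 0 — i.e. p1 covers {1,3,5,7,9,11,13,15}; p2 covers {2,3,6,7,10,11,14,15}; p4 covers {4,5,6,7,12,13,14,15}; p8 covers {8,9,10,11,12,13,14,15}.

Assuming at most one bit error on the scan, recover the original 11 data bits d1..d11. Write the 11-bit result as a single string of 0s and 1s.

s1 (pos 1,3,5,7,9,11,13,15): 0⊕0⊕0⊕1⊕1⊕0⊕0⊕1 = 1
s2 (pos 2,3,6,7,10,11,14,15): 1⊕0⊕0⊕1⊕1⊕0⊕1⊕1 = 1
s4 (pos 4,5,6,7,12,13,14,15): 1⊕0⊕0⊕1⊕1⊕0⊕1⊕1 = 1
s8 (pos 8,9,10,11,12,13,14,15): 1⊕1⊕1⊕0⊕1⊕0⊕1⊕1 = 0
Syndrome s8…s1 = 0111 → error at position 7.
Flip position 7: 010100111101011 → 010100011101011
Read data bits from positions 3,5,6,7,9,10,11,12,13,14,15: 00001101011

00001101011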